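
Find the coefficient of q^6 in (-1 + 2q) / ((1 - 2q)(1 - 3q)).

Partial fractions give a closed form: a_n = (-1)·3^n.
At n = 6: a_6 = -729.

-729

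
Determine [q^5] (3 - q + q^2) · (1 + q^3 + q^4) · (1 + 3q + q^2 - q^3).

(3 - q + q^2) has coefficients 3,-1,1 for degrees 0…2.
(1 + q^3 + q^4) has coefficients 1,0,0,1,1,0 for degrees 0…5.
Finally multiplying by (1 + 3q + q^2 - q^3), the product of all factors after the first has coefficients 1,3,1,0,4,4 for degrees 0…5.
[q^5] = 3·4 − 1·4 + 1·0 = 8.

8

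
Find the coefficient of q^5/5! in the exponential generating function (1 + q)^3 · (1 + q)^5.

The EGF product rule gives c_5 = Σ_{k_1+k_2=5} C(5; k_1,k_2) · ∏ g_i(k_i), where (1+q)^3 gives the falling factorial (3)_k; (1+q)^5 gives the falling factorial (5)_k.
g_1(k) for k = 0…5: 1, 3, 6, 6, 0, 0.
g_2(k) for k = 0…5: 1, 5, 20, 60, 120, 120.
c_5 = Σ_k C(5,k)·g_1(k)·g_2(5−k) = 1·1·120 + 5·3·120 + 10·6·60 + 10·6·20 = 120 + 1800 + 3600 + 1200 = 6720.

6720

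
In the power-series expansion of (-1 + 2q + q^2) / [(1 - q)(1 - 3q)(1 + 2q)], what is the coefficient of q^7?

Partial fractions give a closed form: a_n = (-1/3)·1^n + (-1/5)·3^n + (-7/15)·(-2)^n.
At n = 7: a_7 = -378.

-378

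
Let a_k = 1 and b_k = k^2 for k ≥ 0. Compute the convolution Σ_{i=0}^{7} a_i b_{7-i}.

140

This is [x^7] in the product of the two ordinary generating functions.
Σ = 1·49 + 1·36 + 1·25 + 1·16 + 1·9 + 1·4 + 1·1 + 1·0 = 140.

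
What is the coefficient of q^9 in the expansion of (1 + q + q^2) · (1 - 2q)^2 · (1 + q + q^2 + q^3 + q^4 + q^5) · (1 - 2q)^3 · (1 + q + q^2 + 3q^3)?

87

(1 + q + q^2) has coefficients 1,1,1 for degrees 0…2.
(1 - 2q)^2 has coefficients 1,-4,4,0,0,0,0,0,0,0 for degrees 0…9.
Multiplying by (1 + q + q^2 + q^3 + q^4 + q^5) gives running coefficients 1,-3,1,1,1,1,0,4,0,0 for degrees 0…9.
Multiplying by (1 - 2q)^3 gives running coefficients 1,-9,31,-49,31,-1,-2,8,-32,48 for degrees 0…9.
Finally multiplying by (1 + q + q^2 + 3q^3), the product of all factors after the first has coefficients 1,-8,23,-24,-14,74,-119,98,-29,18 for degrees 0…9.
[q^9] = 1·18 + 1·(-29) + 1·98 = 87.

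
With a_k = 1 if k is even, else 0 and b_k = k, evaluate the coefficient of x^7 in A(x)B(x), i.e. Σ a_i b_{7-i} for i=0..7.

This is [x^7] in the product of the two ordinary generating functions.
Σ = 1·7 + 0·6 + 1·5 + 0·4 + 1·3 + 0·2 + 1·1 + 0·0 = 16.

16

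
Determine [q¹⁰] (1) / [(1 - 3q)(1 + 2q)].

Partial fractions give a closed form: a_n = (3/5)·3^n + (2/5)·(-2)^n.
At n = 10: a_10 = 35839.

35839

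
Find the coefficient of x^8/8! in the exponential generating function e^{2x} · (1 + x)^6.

1081600

The EGF product rule gives c_8 = Σ_{k_1+k_2=8} C(8; k_1,k_2) · ∏ g_i(k_i), where e^{2x} gives (2)^k; (1+x)^6 gives the falling factorial (6)_k.
g_1(k) for k = 0…8: 1, 2, 4, 8, 16, 32, 64, 128, 256.
g_2(k) for k = 0…8: 1, 6, 30, 120, 360, 720, 720, 0, 0.
c_8 = Σ_k C(8,k)·g_1(k)·g_2(8−k) = 28·4·720 + 56·8·720 + 70·16·360 + 56·32·120 + 28·64·30 + 8·128·6 + 1·256·1 = 80640 + 322560 + 403200 + 215040 + 53760 + 6144 + 256 = 1081600.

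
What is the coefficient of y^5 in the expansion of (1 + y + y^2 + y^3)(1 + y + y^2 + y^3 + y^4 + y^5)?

(1 + y + y^2 + y^3) has coefficients 1,1,1,1 for degrees 0…3.
(1 + y + y^2 + y^3 + y^4 + y^5) has coefficients 1,1,1,1,1,1 for degrees 0…5.
[y^5] = 1·1 + 1·1 + 1·1 + 1·1 = 4.

4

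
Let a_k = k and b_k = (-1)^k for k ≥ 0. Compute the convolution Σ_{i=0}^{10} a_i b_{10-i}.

5

The convolution is the x^10 coefficient of A(x)B(x).
Σ = 0·1 + 1·(-1) + 2·1 + 3·(-1) + 4·1 + 5·(-1) + 6·1 + 7·(-1) + 8·1 + 9·(-1) + 10·1 = 5.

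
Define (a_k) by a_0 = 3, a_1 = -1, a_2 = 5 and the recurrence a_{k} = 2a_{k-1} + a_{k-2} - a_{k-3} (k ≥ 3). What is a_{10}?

The ordinary generating function has denominator 1 - 2y - y^2 + y^3.
Iterating the recurrence: a_0,…,a_{10} = 3, -1, 5, 6, 18, 37, 86, 191, 431, 967, 2174.

2174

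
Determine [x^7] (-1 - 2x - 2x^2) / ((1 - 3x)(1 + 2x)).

-2453

The denominator gives the recurrence a_n = a_(n−1) + 6a_(n−2) for n ≥ 3; the numerator fixes a_0 = -1, a_1 = -3, a_2 = -11.
Iterating: -1, -3, -11, -29, -95, -269, -839, -2453, so a_7 = -2453.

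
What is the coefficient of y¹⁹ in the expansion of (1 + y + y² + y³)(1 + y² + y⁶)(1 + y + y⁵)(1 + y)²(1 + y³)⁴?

89

(1 + y + y² + y³) has coefficients 1,1,1,1 for degrees 0…3.
(1 + y² + y⁶) has coefficients 1,0,1,0,0,0,1,0,0,0,0,0,0,0,0,0,0,0,0,0 for degrees 0…19.
Multiplying by (1 + y + y⁵) gives running coefficients 1,1,1,1,0,1,1,2,0,0,0,1,0,0,0,0,0,0,0,0 for degrees 0…19.
Multiplying by (1 + y)² gives running coefficients 1,3,4,4,3,2,3,5,5,2,0,1,2,1,0,0,0,0,0,0 for degrees 0…19.
Finally multiplying by (1 + y³)⁴, the product of all factors after the first has coefficients 1,3,4,8,15,18,25,35,37,42,50,49,45,46,46,36,27,28,23,11 for degrees 0…19.
[y¹⁹] = 1·11 + 1·23 + 1·28 + 1·27 = 89.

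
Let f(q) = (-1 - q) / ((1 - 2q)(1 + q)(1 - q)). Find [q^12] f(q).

Partial fractions give a closed form: a_n = (-2)·2^n + (1)·1^n.
At n = 12: a_12 = -8191.

-8191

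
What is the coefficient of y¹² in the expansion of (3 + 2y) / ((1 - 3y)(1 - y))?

Partial fractions give a closed form: a_n = (11/2)·3^n + (-5/2)·1^n.
At n = 12: a_12 = 2922923.

2922923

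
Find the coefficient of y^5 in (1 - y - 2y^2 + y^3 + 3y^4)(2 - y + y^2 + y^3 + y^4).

(1 - y - 2y^2 + y^3 + 3y^4) has coefficients 1,-1,-2,1,3 for degrees 0…4.
(2 - y + y^2 + y^3 + y^4) has coefficients 2,-1,1,1,1,0 for degrees 0…5.
[y^5] = 1·0 − 1·1 − 2·1 + 1·1 + 3·(-1) = -5.

-5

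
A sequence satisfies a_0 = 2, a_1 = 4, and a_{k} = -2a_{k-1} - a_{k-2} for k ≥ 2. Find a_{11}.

The ordinary generating function has denominator 1 + 2z + z^2.
Iterating the recurrence: a_0,…,a_{11} = 2, 4, -10, 16, -22, 28, -34, 40, -46, 52, -58, 64.

64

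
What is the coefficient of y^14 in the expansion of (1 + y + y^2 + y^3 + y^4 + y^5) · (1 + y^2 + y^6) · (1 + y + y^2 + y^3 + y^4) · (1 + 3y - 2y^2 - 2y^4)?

-11

(1 + y + y^2 + y^3 + y^4 + y^5) has coefficients 1,1,1,1,1,1 for degrees 0…5.
(1 + y^2 + y^6) has coefficients 1,0,1,0,0,0,1,0,0,0,0,0,0,0,0 for degrees 0…14.
Multiplying by (1 + y + y^2 + y^3 + y^4) gives running coefficients 1,1,2,2,2,1,2,1,1,1,1,0,0,0,0 for degrees 0…14.
Finally multiplying by (1 + 3y - 2y^2 - 2y^4), the product of all factors after the first has coefficients 1,4,3,6,2,1,-3,1,-4,0,-2,-1,-4,-2,-2 for degrees 0…14.
[y^14] = 1·(-2) + 1·(-2) + 1·(-4) + 1·(-1) + 1·(-2) + 1·0 = -11.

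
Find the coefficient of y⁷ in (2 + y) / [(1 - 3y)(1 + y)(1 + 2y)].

Partial fractions give a closed form: a_n = (21/20)·3^n + (-1/4)·(-1)^n + (6/5)·(-2)^n.
At n = 7: a_7 = 2143.

2143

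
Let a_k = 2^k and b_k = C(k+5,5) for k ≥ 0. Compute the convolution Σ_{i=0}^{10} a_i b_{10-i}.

This is [x^10] in the product of the two ordinary generating functions.
Σ = 1·3003 + 2·2002 + 4·1287 + 8·792 + 16·462 + 32·252 + 64·126 + 128·56 + 256·21 + 512·6 + 1024·1 = 58651.

58651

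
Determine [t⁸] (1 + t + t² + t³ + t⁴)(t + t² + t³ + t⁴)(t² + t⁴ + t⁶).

9

(1 + t + t² + t³ + t⁴) has coefficients 1,1,1,1,1 for degrees 0…4.
(t + t² + t³ + t⁴) has coefficients 0,1,1,1,1,0,0,0,0 for degrees 0…8.
Finally multiplying by (t² + t⁴ + t⁶), the product of all factors after the first has coefficients 0,0,0,1,1,2,2,2,2 for degrees 0…8.
[t⁸] = 1·2 + 1·2 + 1·2 + 1·2 + 1·1 = 9.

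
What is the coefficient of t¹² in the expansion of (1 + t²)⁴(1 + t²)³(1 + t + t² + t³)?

(1 + t²)⁴ has coefficients 1,0,4,0,6,0,4,0,1 for degrees 0…8.
(1 + t²)³ has coefficients 1,0,3,0,3,0,1,0,0,0,0,0,0 for degrees 0…12.
Finally multiplying by (1 + t + t² + t³), the product of all factors after the first has coefficients 1,1,4,4,6,6,4,4,1,1,0,0,0 for degrees 0…12.
[t¹²] = 1·0 + 4·0 + 6·1 + 4·4 + 1·6 = 28.

28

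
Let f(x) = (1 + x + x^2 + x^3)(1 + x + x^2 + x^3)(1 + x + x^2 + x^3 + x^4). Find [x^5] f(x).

(1 + x + x^2 + x^3) has coefficients 1,1,1,1 for degrees 0…3.
(1 + x + x^2 + x^3) has coefficients 1,1,1,1,0,0 for degrees 0…5.
Finally multiplying by (1 + x + x^2 + x^3 + x^4), the product of all factors after the first has coefficients 1,2,3,4,4,3 for degrees 0…5.
[x^5] = 1·3 + 1·4 + 1·4 + 1·3 = 14.

14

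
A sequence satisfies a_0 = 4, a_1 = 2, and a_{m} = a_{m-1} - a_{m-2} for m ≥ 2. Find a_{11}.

2

The ordinary generating function has denominator 1 - t + t^2.
Iterating the recurrence: a_0,…,a_{11} = 4, 2, -2, -4, -2, 2, 4, 2, -2, -4, -2, 2.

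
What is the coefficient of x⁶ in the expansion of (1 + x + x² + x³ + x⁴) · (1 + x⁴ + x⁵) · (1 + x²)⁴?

(1 + x + x² + x³ + x⁴) has coefficients 1,1,1,1,1 for degrees 0…4.
(1 + x⁴ + x⁵) has coefficients 1,0,0,0,1,1,0 for degrees 0…6.
Finally multiplying by (1 + x²)⁴, the product of all factors after the first has coefficients 1,0,4,0,7,1,8 for degrees 0…6.
[x⁶] = 1·8 + 1·1 + 1·7 + 1·0 + 1·4 = 20.

20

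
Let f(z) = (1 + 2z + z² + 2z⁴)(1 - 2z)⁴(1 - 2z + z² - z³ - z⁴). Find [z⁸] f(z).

262

(1 + 2z + z² + 2z⁴) has coefficients 1,2,1,0,2 for degrees 0…4.
(1 - 2z)⁴ has coefficients 1,-8,24,-32,16,0,0,0,0 for degrees 0…8.
Finally multiplying by (1 - 2z + z² - z³ - z⁴), the product of all factors after the first has coefficients 1,-10,41,-89,111,-80,24,16,-16 for degrees 0…8.
[z⁸] = 1·(-16) + 2·16 + 1·24 + 2·111 = 262.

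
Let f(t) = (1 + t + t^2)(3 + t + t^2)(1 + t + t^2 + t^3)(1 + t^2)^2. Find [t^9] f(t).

(1 + t + t^2) has coefficients 1,1,1 for degrees 0…2.
(3 + t + t^2) has coefficients 3,1,1,0,0,0,0,0,0,0 for degrees 0…9.
Multiplying by (1 + t + t^2 + t^3) gives running coefficients 3,4,5,5,2,1,0,0,0,0 for degrees 0…9.
Finally multiplying by (1 + t^2)^2, the product of all factors after the first has coefficients 3,4,11,13,15,15,9,7,2,1 for degrees 0…9.
[t^9] = 1·1 + 1·2 + 1·7 = 10.

10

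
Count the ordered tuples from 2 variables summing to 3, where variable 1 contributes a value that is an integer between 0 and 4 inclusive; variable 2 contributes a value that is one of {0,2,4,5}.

The generating function for the choices is (1 + x + x^2 + x^3 + x^4)·(1 + x^2 + x^4 + x^5); the count is [x^3].
(1 + x + x^2 + x^3 + x^4) has coefficients 1,1,1,1 for degrees 0…3.
(1 + x^2 + x^4 + x^5) has coefficients 1,0,1,0 for degrees 0…3.
[x^3] = 1·0 + 1·1 + 1·0 + 1·1 = 2.

2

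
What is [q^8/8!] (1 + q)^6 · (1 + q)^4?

The EGF product rule gives c_8 = Σ_{k_1+k_2=8} C(8; k_1,k_2) · ∏ g_i(k_i), where (1+q)^6 gives the falling factorial (6)_k; (1+q)^4 gives the falling factorial (4)_k.
g_1(k) for k = 0…8: 1, 6, 30, 120, 360, 720, 720, 0, 0.
g_2(k) for k = 0…8: 1, 4, 12, 24, 24, 0, 0, 0, 0.
c_8 = Σ_k C(8,k)·g_1(k)·g_2(8−k) = 70·360·24 + 56·720·24 + 28·720·12 = 604800 + 967680 + 241920 = 1814400.

1814400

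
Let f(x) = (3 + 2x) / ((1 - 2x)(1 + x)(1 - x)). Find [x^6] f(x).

339

Partial fractions give a closed form: a_n = (16/3)·2^n + (1/6)·(-1)^n + (-5/2)·1^n.
At n = 6: a_6 = 339.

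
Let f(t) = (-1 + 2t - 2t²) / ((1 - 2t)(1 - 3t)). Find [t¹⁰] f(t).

-97391

The denominator gives the recurrence a_n = 5a_(n−1) − 6a_(n−2) for n ≥ 3; the numerator fixes a_0 = -1, a_1 = -3, a_2 = -11.
Iterating: -1, -3, -11, -37, -119, -373, -1151, -3517, -10679, -32293, -97391, so a_10 = -97391.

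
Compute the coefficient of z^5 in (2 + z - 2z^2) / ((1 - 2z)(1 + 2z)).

16

The denominator gives the recurrence a_n = 4a_(n−2) for n ≥ 3; the numerator fixes a_0 = 2, a_1 = 1, a_2 = 6.
Iterating: 2, 1, 6, 4, 24, 16, so a_5 = 16.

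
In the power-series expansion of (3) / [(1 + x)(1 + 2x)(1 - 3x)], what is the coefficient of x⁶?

Partial fractions give a closed form: a_n = (-3/4)·(-1)^n + (12/5)·(-2)^n + (27/20)·3^n.
At n = 6: a_6 = 1137.

1137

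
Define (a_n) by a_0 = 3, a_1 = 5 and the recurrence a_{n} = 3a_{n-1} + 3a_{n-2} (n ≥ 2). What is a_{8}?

The ordinary generating function has denominator 1 - 3t - 3t^2.
Iterating the recurrence: a_0,…,a_{8} = 3, 5, 24, 87, 333, 1260, 4779, 18117, 68688.

68688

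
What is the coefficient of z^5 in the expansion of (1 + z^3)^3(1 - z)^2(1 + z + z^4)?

(1 + z^3)^3 has coefficients 1,0,0,3,0,0 for degrees 0…5.
(1 - z)^2 has coefficients 1,-2,1,0,0,0 for degrees 0…5.
Finally multiplying by (1 + z + z^4), the product of all factors after the first has coefficients 1,-1,-1,1,1,-2 for degrees 0…5.
[z^5] = 1·(-2) + 3·(-1) = -5.

-5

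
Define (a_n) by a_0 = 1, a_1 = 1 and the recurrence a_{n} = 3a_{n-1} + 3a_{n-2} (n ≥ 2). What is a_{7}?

4401

The ordinary generating function has denominator 1 - 3t - 3t^2.
Iterating the recurrence: a_0,…,a_{7} = 1, 1, 6, 21, 81, 306, 1161, 4401.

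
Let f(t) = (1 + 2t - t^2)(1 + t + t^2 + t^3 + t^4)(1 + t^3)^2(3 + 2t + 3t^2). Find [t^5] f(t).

(1 + 2t - t^2) has coefficients 1,2,-1 for degrees 0…2.
(1 + t + t^2 + t^3 + t^4) has coefficients 1,1,1,1,1,0 for degrees 0…5.
Multiplying by (1 + t^3)^2 gives running coefficients 1,1,1,3,3,2 for degrees 0…5.
Finally multiplying by (3 + 2t + 3t^2), the product of all factors after the first has coefficients 3,5,8,14,18,21 for degrees 0…5.
[t^5] = 1·21 + 2·18 − 1·14 = 43.

43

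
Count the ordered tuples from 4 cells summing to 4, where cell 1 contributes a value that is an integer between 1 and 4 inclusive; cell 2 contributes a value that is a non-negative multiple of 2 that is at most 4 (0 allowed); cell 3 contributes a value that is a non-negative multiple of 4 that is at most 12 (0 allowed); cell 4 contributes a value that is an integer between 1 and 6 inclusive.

4

The generating function for the choices is (z + z^2 + z^3 + z^4)·(1 + z^2 + z^4)·(1 + z^4 + z^8 + z^12)·(z + z^2 + z^3 + z^4 + z^5 + z^6); the count is [z^4].
(z + z^2 + z^3 + z^4) has coefficients 0,1,1,1,1 for degrees 0…4.
(1 + z^2 + z^4) has coefficients 1,0,1,0,1 for degrees 0…4.
Multiplying by (1 + z^4 + z^8 + z^12) gives running coefficients 1,0,1,0,2 for degrees 0…4.
Finally multiplying by (z + z^2 + z^3 + z^4 + z^5 + z^6), the product of all factors after the first has coefficients 0,1,1,2,2 for degrees 0…4.
[z^4] = 1·2 + 1·1 + 1·1 + 1·0 = 4.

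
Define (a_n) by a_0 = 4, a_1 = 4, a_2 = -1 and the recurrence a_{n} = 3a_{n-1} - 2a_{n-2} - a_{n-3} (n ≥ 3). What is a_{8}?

-636

The ordinary generating function has denominator 1 - 3y + 2y^2 + y^3.
Iterating the recurrence: a_0,…,a_{8} = 4, 4, -1, -15, -47, -110, -221, -396, -636.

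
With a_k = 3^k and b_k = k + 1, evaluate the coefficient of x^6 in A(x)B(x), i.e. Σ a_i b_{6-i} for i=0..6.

This is [x^6] in the product of the two ordinary generating functions.
Σ = 1·7 + 3·6 + 9·5 + 27·4 + 81·3 + 243·2 + 729·1 = 1636.

1636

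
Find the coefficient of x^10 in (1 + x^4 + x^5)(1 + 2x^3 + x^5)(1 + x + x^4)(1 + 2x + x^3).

16

(1 + x^4 + x^5) has coefficients 1,0,0,0,1,1 for degrees 0…5.
(1 + 2x^3 + x^5) has coefficients 1,0,0,2,0,1,0,0,0,0,0 for degrees 0…10.
Multiplying by (1 + x + x^4) gives running coefficients 1,1,0,2,3,1,1,2,0,1,0 for degrees 0…10.
Finally multiplying by (1 + 2x + x^3), the product of all factors after the first has coefficients 1,3,2,3,8,7,5,7,5,2,4 for degrees 0…10.
[x^10] = 1·4 + 1·5 + 1·7 = 16.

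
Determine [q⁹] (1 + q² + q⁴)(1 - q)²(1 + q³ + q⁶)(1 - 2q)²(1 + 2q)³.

(1 + q² + q⁴) has coefficients 1,0,1,0,1 for degrees 0…4.
(1 - q)² has coefficients 1,-2,1,0,0,0,0,0,0,0 for degrees 0…9.
Multiplying by (1 + q³ + q⁶) gives running coefficients 1,-2,1,1,-2,1,1,-2,1,0 for degrees 0…9.
Multiplying by (1 - 2q)² gives running coefficients 1,-6,13,-11,-2,13,-11,-2,13,-12 for degrees 0…9.
Finally multiplying by (1 + 2q)³, the product of all factors after the first has coefficients 1,0,-11,3,40,-27,-45,72,-27,-46 for degrees 0…9.
[q⁹] = 1·(-46) + 1·72 + 1·(-27) = -1.

-1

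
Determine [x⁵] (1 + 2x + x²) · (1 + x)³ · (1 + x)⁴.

(1 + 2x + x²) has coefficients 1,2,1 for degrees 0…2.
(1 + x)³ has coefficients 1,3,3,1,0,0 for degrees 0…5.
Finally multiplying by (1 + x)⁴, the product of all factors after the first has coefficients 1,7,21,35,35,21 for degrees 0…5.
[x⁵] = 1·21 + 2·35 + 1·35 = 126.

126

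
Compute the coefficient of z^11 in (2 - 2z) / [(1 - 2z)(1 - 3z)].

704492

The denominator gives the recurrence a_n = 5a_(n−1) − 6a_(n−2) for n ≥ 2; the numerator fixes a_0 = 2, a_1 = 8.
Iterating: 2, 8, 28, 92, 292, 908, 2788, 8492, 25732, 77708, 234148, 704492, so a_11 = 704492.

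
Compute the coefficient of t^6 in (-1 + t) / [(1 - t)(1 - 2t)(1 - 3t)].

-2059

Partial fractions give a closed form: a_n = (2)·2^n + (-3)·3^n.
At n = 6: a_6 = -2059.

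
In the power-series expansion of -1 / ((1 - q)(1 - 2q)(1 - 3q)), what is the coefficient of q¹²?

Partial fractions give a closed form: a_n = (-1/2)·1^n + (4)·2^n + (-9/2)·3^n.
At n = 12: a_12 = -2375101.

-2375101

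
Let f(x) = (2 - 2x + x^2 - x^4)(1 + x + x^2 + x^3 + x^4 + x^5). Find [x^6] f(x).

(2 - 2x + x^2 - x^4) has coefficients 2,-2,1,0,-1 for degrees 0…4.
(1 + x + x^2 + x^3 + x^4 + x^5) has coefficients 1,1,1,1,1,1,0 for degrees 0…6.
[x^6] = 2·0 − 2·1 + 1·1 − 1·1 = -2.

-2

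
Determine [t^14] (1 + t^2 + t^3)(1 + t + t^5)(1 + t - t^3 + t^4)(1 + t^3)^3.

(1 + t^2 + t^3) has coefficients 1,0,1,1 for degrees 0…3.
(1 + t + t^5) has coefficients 1,1,0,0,0,1,0,0,0,0,0,0,0,0,0 for degrees 0…14.
Multiplying by (1 + t - t^3 + t^4) gives running coefficients 1,2,1,-1,0,2,1,0,-1,1,0,0,0,0,0 for degrees 0…14.
Finally multiplying by (1 + t^3)^3, the product of all factors after the first has coefficients 1,2,1,2,6,5,1,6,8,2,2,4,5,0,-1 for degrees 0…14.
[t^14] = 1·(-1) + 1·5 + 1·4 = 8.

8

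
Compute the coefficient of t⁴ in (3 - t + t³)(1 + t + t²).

(3 - t + t³) has coefficients 3,-1,0,1 for degrees 0…3.
(1 + t + t²) has coefficients 1,1,1,0,0 for degrees 0…4.
[t⁴] = 3·0 − 1·0 + 1·1 = 1.

1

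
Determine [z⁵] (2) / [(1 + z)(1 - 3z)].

Partial fractions give a closed form: a_n = (1/2)·(-1)^n + (3/2)·3^n.
At n = 5: a_5 = 364.

364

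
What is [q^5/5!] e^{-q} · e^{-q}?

The EGF product rule gives c_5 = Σ_{k_1+k_2=5} C(5; k_1,k_2) · ∏ g_i(k_i), where e^{-q} gives (-1)^k; e^{-q} gives (-1)^k.
g_1(k) for k = 0…5: 1, -1, 1, -1, 1, -1.
g_2(k) for k = 0…5: 1, -1, 1, -1, 1, -1.
c_5 = Σ_k C(5,k)·g_1(k)·g_2(5−k) = 1·1·(-1) + 5·(-1)·1 + 10·1·(-1) + 10·(-1)·1 + 5·1·(-1) + 1·(-1)·1 = −1 − 5 − 10 − 10 − 5 − 1 = -32.

-32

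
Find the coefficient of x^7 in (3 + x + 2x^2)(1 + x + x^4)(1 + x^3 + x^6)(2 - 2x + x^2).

(3 + x + 2x^2) has coefficients 3,1,2 for degrees 0…2.
(1 + x + x^4) has coefficients 1,1,0,0,1,0,0,0 for degrees 0…7.
Multiplying by (1 + x^3 + x^6) gives running coefficients 1,1,0,1,2,0,1,2 for degrees 0…7.
Finally multiplying by (2 - 2x + x^2), the product of all factors after the first has coefficients 2,0,-1,3,2,-3,4,2 for degrees 0…7.
[x^7] = 3·2 + 1·4 + 2·(-3) = 4.

4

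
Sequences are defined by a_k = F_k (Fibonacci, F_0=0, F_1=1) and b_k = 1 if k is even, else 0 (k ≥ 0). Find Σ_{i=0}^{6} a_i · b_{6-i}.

This is [x^6] in the product of the two ordinary generating functions.
Σ = 0·1 + 1·0 + 1·1 + 2·0 + 3·1 + 5·0 + 8·1 = 12.

12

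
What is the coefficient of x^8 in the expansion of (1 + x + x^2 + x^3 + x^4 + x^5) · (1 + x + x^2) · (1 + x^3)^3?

(1 + x + x^2 + x^3 + x^4 + x^5) has coefficients 1,1,1,1,1,1 for degrees 0…5.
(1 + x + x^2) has coefficients 1,1,1,0,0,0,0,0,0 for degrees 0…8.
Finally multiplying by (1 + x^3)^3, the product of all factors after the first has coefficients 1,1,1,3,3,3,3,3,3 for degrees 0…8.
[x^8] = 1·3 + 1·3 + 1·3 + 1·3 + 1·3 + 1·3 = 18.

18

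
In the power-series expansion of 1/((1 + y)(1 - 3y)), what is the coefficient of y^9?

Partial fractions give a closed form: a_n = (1/4)·(-1)^n + (3/4)·3^n.
At n = 9: a_9 = 14762.

14762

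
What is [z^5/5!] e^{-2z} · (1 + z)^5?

The EGF product rule gives c_5 = Σ_{k_1+k_2=5} C(5; k_1,k_2) · ∏ g_i(k_i), where e^{-2z} gives (-2)^k; (1+z)^5 gives the falling factorial (5)_k.
g_1(k) for k = 0…5: 1, -2, 4, -8, 16, -32.
g_2(k) for k = 0…5: 1, 5, 20, 60, 120, 120.
c_5 = Σ_k C(5,k)·g_1(k)·g_2(5−k) = 1·1·120 + 5·(-2)·120 + 10·4·60 + 10·(-8)·20 + 5·16·5 + 1·(-32)·1 = 120 − 1200 + 2400 − 1600 + 400 − 32 = 88.

88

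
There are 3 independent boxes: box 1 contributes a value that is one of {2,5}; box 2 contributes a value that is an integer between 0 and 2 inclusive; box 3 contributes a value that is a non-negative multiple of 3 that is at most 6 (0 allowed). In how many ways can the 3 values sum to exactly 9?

The generating function for the choices is (y^2 + y^5)·(1 + y + y^2)·(1 + y^3 + y^6); the count is [y^9].
(y^2 + y^5) has coefficients 0,0,1,0,0,1 for degrees 0…5.
(1 + y + y^2) has coefficients 1,1,1,0,0,0,0,0,0,0 for degrees 0…9.
Finally multiplying by (1 + y^3 + y^6), the product of all factors after the first has coefficients 1,1,1,1,1,1,1,1,1,0 for degrees 0…9.
[y^9] = 1·1 + 1·1 = 2.

2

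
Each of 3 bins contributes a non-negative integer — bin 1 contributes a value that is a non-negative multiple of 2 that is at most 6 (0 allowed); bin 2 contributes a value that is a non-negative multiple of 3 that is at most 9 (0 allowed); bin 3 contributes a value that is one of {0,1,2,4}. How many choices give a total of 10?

The generating function for the choices is (1 + t² + t⁴ + t⁶)·(1 + t³ + t⁶ + t⁹)·(1 + t + t² + t⁴); the count is [t¹⁰].
(1 + t² + t⁴ + t⁶) has coefficients 1,0,1,0,1,0,1 for degrees 0…6.
(1 + t³ + t⁶ + t⁹) has coefficients 1,0,0,1,0,0,1,0,0,1,0 for degrees 0…10.
Finally multiplying by (1 + t + t² + t⁴), the product of all factors after the first has coefficients 1,1,1,1,2,1,1,2,1,1,2 for degrees 0…10.
[t¹⁰] = 1·2 + 1·1 + 1·1 + 1·2 = 6.

6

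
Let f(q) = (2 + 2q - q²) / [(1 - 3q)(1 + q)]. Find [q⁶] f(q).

1397

The denominator gives the recurrence a_n = 2a_(n−1) + 3a_(n−2) for n ≥ 3; the numerator fixes a_0 = 2, a_1 = 6, a_2 = 17.
Iterating: 2, 6, 17, 52, 155, 466, 1397, so a_6 = 1397.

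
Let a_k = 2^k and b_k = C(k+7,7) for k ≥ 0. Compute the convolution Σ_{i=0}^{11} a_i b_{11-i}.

The convolution is the x^11 coefficient of A(x)B(x).
Σ = 1·31824 + 2·19448 + 4·11440 + 8·6435 + 16·3432 + 32·1716 + 64·792 + 128·330 + 256·120 + 512·36 + 1024·8 + 2048·1 = 430104.

430104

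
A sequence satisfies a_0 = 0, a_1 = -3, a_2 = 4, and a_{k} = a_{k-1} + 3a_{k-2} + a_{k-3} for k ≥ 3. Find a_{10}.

-164

The ordinary generating function has denominator 1 - x - 3x^2 - x^3.
Iterating the recurrence: a_0,…,a_{10} = 0, -3, 4, -5, 4, -7, 0, -17, -24, -75, -164.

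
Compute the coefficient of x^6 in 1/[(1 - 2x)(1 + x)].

Partial fractions give a closed form: a_n = (2/3)·2^n + (1/3)·(-1)^n.
At n = 6: a_6 = 43.

43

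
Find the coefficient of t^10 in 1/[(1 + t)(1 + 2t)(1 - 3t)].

27391

Partial fractions give a closed form: a_n = (-1/4)·(-1)^n + (4/5)·(-2)^n + (9/20)·3^n.
At n = 10: a_10 = 27391.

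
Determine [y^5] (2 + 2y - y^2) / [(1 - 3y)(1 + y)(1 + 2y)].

The denominator gives the recurrence a_n = 7a_(n−2) + 6a_(n−3) for n ≥ 3; the numerator fixes a_0 = 2, a_1 = 2, a_2 = 13.
Iterating: 2, 2, 13, 26, 103, 260, so a_5 = 260.

260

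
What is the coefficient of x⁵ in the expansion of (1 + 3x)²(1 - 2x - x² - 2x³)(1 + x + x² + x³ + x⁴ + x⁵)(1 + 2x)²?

(1 + 3x)² has coefficients 1,6,9 for degrees 0…2.
(1 - 2x - x² - 2x³) has coefficients 1,-2,-1,-2,0,0 for degrees 0…5.
Multiplying by (1 + x + x² + x³ + x⁴ + x⁵) gives running coefficients 1,-1,-2,-4,-4,-4 for degrees 0…5.
Finally multiplying by (1 + 2x)², the product of all factors after the first has coefficients 1,3,-2,-16,-28,-36 for degrees 0…5.
[x⁵] = 1·(-36) + 6·(-28) + 9·(-16) = -348.

-348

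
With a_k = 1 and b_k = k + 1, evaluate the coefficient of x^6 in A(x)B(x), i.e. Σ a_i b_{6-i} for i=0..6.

Write out a_i and b_{6-i} for i = 0,…,6 and sum the products.
Σ = 1·7 + 1·6 + 1·5 + 1·4 + 1·3 + 1·2 + 1·1 = 28.

28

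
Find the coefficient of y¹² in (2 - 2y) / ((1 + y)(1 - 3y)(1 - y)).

Partial fractions give a closed form: a_n = (1/2)·(-1)^n + (3/2)·3^n.
At n = 12: a_12 = 797162.

797162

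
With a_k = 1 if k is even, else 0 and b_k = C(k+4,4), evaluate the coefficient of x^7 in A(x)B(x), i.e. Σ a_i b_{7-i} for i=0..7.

The convolution is the x^7 coefficient of A(x)B(x).
Σ = 1·330 + 0·210 + 1·126 + 0·70 + 1·35 + 0·15 + 1·5 + 0·1 = 496.

496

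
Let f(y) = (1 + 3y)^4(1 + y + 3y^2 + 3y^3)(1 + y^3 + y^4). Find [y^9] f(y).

1134

(1 + 3y)^4 has coefficients 1,12,54,108,81 for degrees 0…4.
(1 + y + 3y^2 + 3y^3) has coefficients 1,1,3,3,0,0,0,0,0,0 for degrees 0…9.
Finally multiplying by (1 + y^3 + y^4), the product of all factors after the first has coefficients 1,1,3,4,2,4,6,3,0,0 for degrees 0…9.
[y^9] = 1·0 + 12·0 + 54·3 + 108·6 + 81·4 = 1134.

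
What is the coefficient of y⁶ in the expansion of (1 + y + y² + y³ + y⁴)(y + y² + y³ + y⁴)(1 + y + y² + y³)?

14

(1 + y + y² + y³ + y⁴) has coefficients 1,1,1,1,1 for degrees 0…4.
(y + y² + y³ + y⁴) has coefficients 0,1,1,1,1,0,0 for degrees 0…6.
Finally multiplying by (1 + y + y² + y³), the product of all factors after the first has coefficients 0,1,2,3,4,3,2 for degrees 0…6.
[y⁶] = 1·2 + 1·3 + 1·4 + 1·3 + 1·2 = 14.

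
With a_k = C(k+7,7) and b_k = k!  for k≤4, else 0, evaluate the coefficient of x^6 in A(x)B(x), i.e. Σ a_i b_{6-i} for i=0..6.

This is [x^6] in the product of the two ordinary generating functions.
Σ = 1·0 + 8·0 + 36·24 + 120·6 + 330·2 + 792·1 + 1716·1 = 4752.

4752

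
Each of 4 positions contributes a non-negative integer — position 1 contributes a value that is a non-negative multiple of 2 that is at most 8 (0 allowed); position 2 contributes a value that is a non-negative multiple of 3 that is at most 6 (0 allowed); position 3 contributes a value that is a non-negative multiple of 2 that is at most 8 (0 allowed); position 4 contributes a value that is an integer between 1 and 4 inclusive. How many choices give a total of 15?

The generating function for the choices is (1 + t^2 + t^4 + t^6 + t^8)·(1 + t^3 + t^6)·(1 + t^2 + t^4 + t^6 + t^8)·(t + t^2 + t^3 + t^4); the count is [t^15].
(1 + t^2 + t^4 + t^6 + t^8) has coefficients 1,0,1,0,1,0,1,0,1 for degrees 0…8.
(1 + t^3 + t^6) has coefficients 1,0,0,1,0,0,1,0,0,0,0,0,0,0,0,0 for degrees 0…15.
Multiplying by (1 + t^2 + t^4 + t^6 + t^8) gives running coefficients 1,0,1,1,1,1,2,1,2,1,1,1,1,0,1,0 for degrees 0…15.
Finally multiplying by (t + t^2 + t^3 + t^4), the product of all factors after the first has coefficients 0,1,1,2,3,3,4,5,5,6,6,5,5,4,3,3 for degrees 0…15.
[t^15] = 1·3 + 1·4 + 1·5 + 1·6 + 1·5 = 23.

23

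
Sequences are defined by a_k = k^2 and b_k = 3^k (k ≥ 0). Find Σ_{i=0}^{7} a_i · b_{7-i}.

This is [x^7] in the product of the two ordinary generating functions.
Σ = 0·2187 + 1·729 + 4·243 + 9·81 + 16·27 + 25·9 + 36·3 + 49·1 = 3244.

3244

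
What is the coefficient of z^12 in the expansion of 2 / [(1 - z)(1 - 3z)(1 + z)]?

Partial fractions give a closed form: a_n = (-1/2)·1^n + (9/4)·3^n + (1/4)·(-1)^n.
At n = 12: a_12 = 1195742.

1195742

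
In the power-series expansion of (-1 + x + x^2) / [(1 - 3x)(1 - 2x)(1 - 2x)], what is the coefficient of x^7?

The denominator gives the recurrence a_n = 7a_(n−1) − 16a_(n−2) + 12a_(n−3) for n ≥ 3; the numerator fixes a_0 = -1, a_1 = -6, a_2 = -25.
Iterating: -1, -6, -25, -91, -309, -1007, -3197, -9975, so a_7 = -9975.

-9975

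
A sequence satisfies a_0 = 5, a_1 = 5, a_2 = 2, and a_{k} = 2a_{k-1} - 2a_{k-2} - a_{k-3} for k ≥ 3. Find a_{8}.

250

The ordinary generating function has denominator 1 - 2y + 2y^2 + y^3.
Iterating the recurrence: a_0,…,a_{8} = 5, 5, 2, -11, -31, -42, -11, 93, 250.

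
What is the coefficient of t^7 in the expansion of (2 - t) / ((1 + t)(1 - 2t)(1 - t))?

255

The denominator gives the recurrence a_n = 2a_(n−1) + a_(n−2) − 2a_(n−3) for n ≥ 3; the numerator fixes a_0 = 2, a_1 = 3, a_2 = 8.
Iterating: 2, 3, 8, 15, 32, 63, 128, 255, so a_7 = 255.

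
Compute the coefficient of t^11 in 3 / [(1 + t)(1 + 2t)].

-12285

The denominator gives the recurrence a_n = −3a_(n−1) − 2a_(n−2) for n ≥ 2; the numerator fixes a_0 = 3, a_1 = -9.
Iterating: 3, -9, 21, -45, 93, -189, 381, -765, 1533, -3069, 6141, -12285, so a_11 = -12285.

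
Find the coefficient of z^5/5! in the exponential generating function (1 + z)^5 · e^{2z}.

The EGF product rule gives c_5 = Σ_{k_1+k_2=5} C(5; k_1,k_2) · ∏ g_i(k_i), where (1+z)^5 gives the falling factorial (5)_k; e^{2z} gives (2)^k.
g_1(k) for k = 0…5: 1, 5, 20, 60, 120, 120.
g_2(k) for k = 0…5: 1, 2, 4, 8, 16, 32.
c_5 = Σ_k C(5,k)·g_1(k)·g_2(5−k) = 1·1·32 + 5·5·16 + 10·20·8 + 10·60·4 + 5·120·2 + 1·120·1 = 32 + 400 + 1600 + 2400 + 1200 + 120 = 5752.

5752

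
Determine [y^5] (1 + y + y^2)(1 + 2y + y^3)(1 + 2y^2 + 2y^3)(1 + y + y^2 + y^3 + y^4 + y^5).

46

(1 + y + y^2) has coefficients 1,1,1 for degrees 0…2.
(1 + 2y + y^3) has coefficients 1,2,0,1,0,0 for degrees 0…5.
Multiplying by (1 + 2y^2 + 2y^3) gives running coefficients 1,2,2,7,4,2 for degrees 0…5.
Finally multiplying by (1 + y + y^2 + y^3 + y^4 + y^5), the product of all factors after the first has coefficients 1,3,5,12,16,18 for degrees 0…5.
[y^5] = 1·18 + 1·16 + 1·12 = 46.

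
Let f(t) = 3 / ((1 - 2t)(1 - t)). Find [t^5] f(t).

189

Partial fractions give a closed form: a_n = (6)·2^n + (-3)·1^n.
At n = 5: a_5 = 189.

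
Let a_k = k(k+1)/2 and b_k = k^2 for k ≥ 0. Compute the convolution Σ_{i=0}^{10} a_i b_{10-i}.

The convolution is the x^10 coefficient of A(x)B(x).
Σ = 0·100 + 1·81 + 3·64 + 6·49 + 10·36 + 15·25 + 21·16 + 28·9 + 36·4 + 45·1 + 55·0 = 2079.

2079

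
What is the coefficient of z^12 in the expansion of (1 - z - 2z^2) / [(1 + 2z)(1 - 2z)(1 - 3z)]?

Partial fractions give a closed form: a_n = (1/5)·(-2)^n + (4/5)·3^n.
At n = 12: a_12 = 425972.

425972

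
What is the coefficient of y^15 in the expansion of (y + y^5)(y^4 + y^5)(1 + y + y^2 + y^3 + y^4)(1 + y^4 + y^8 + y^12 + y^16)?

4

(y + y^5) has coefficients 0,1,0,0,0,1 for degrees 0…5.
(y^4 + y^5) has coefficients 0,0,0,0,1,1,0,0,0,0,0,0,0,0,0,0 for degrees 0…15.
Multiplying by (1 + y + y^2 + y^3 + y^4) gives running coefficients 0,0,0,0,1,2,2,2,2,1,0,0,0,0,0,0 for degrees 0…15.
Finally multiplying by (1 + y^4 + y^8 + y^12 + y^16), the product of all factors after the first has coefficients 0,0,0,0,1,2,2,2,3,3,2,2,3,3,2,2 for degrees 0…15.
[y^15] = 1·2 + 1·2 = 4.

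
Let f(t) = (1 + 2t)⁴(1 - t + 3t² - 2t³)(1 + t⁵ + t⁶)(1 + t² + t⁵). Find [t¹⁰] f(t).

(1 + 2t)⁴ has coefficients 1,8,24,32,16 for degrees 0…4.
(1 - t + 3t² - 2t³) has coefficients 1,-1,3,-2,0,0,0,0,0,0,0 for degrees 0…10.
Multiplying by (1 + t⁵ + t⁶) gives running coefficients 1,-1,3,-2,0,1,0,2,1,-2,0 for degrees 0…10.
Finally multiplying by (1 + t² + t⁵), the product of all factors after the first has coefficients 1,-1,4,-3,3,0,-1,6,-1,0,2 for degrees 0…10.
[t¹⁰] = 1·2 + 8·0 + 24·(-1) + 32·6 + 16·(-1) = 154.

154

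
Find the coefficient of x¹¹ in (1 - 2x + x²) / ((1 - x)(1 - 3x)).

118098

The denominator gives the recurrence a_n = 4a_(n−1) − 3a_(n−2) for n ≥ 3; the numerator fixes a_0 = 1, a_1 = 2, a_2 = 6.
Iterating: 1, 2, 6, 18, 54, 162, 486, 1458, 4374, 13122, 39366, 118098, so a_11 = 118098.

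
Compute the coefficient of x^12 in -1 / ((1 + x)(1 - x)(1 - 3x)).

-597871

Partial fractions give a closed form: a_n = (-1/8)·(-1)^n + (1/4)·1^n + (-9/8)·3^n.
At n = 12: a_12 = -597871.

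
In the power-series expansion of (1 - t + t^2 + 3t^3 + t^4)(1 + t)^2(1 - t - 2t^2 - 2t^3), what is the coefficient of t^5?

-11

(1 - t + t^2 + 3t^3 + t^4) has coefficients 1,-1,1,3,1 for degrees 0…4.
(1 + t)^2 has coefficients 1,2,1,0,0,0 for degrees 0…5.
Finally multiplying by (1 - t - 2t^2 - 2t^3), the product of all factors after the first has coefficients 1,1,-3,-7,-6,-2 for degrees 0…5.
[t^5] = 1·(-2) − 1·(-6) + 1·(-7) + 3·(-3) + 1·1 = -11.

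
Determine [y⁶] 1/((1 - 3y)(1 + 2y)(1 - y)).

The denominator gives the recurrence a_n = 2a_(n−1) + 5a_(n−2) − 6a_(n−3) for n ≥ 3; the numerator fixes a_0 = 1, a_1 = 2, a_2 = 9.
Iterating: 1, 2, 9, 22, 77, 210, 673, so a_6 = 673.

673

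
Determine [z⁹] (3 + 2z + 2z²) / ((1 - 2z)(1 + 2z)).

The denominator gives the recurrence a_n = 4a_(n−2) for n ≥ 3; the numerator fixes a_0 = 3, a_1 = 2, a_2 = 14.
Iterating: 3, 2, 14, 8, 56, 32, 224, 128, 896, 512, so a_9 = 512.

512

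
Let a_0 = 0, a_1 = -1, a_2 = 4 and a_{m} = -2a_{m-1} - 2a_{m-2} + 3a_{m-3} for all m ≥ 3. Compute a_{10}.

1033

The ordinary generating function has denominator 1 + 2t + 2t^2 - 3t^3.
Iterating the recurrence: a_0,…,a_{10} = 0, -1, 4, -6, 1, 22, -64, 87, 20, -406, 1033.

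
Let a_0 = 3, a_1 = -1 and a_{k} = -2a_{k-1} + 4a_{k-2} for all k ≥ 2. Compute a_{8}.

12672

The ordinary generating function has denominator 1 + 2t - 4t^2.
Iterating the recurrence: a_0,…,a_{8} = 3, -1, 14, -32, 120, -368, 1216, -3904, 12672.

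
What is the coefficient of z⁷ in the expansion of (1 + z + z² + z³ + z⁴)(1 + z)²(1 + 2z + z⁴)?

(1 + z + z² + z³ + z⁴) has coefficients 1,1,1,1,1 for degrees 0…4.
(1 + z)² has coefficients 1,2,1,0,0,0,0,0 for degrees 0…7.
Finally multiplying by (1 + 2z + z⁴), the product of all factors after the first has coefficients 1,4,5,2,1,2,1,0 for degrees 0…7.
[z⁷] = 1·0 + 1·1 + 1·2 + 1·1 + 1·2 = 6.

6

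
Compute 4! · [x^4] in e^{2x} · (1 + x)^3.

304

The EGF product rule gives c_4 = Σ_{k_1+k_2=4} C(4; k_1,k_2) · ∏ g_i(k_i), where e^{2x} gives (2)^k; (1+x)^3 gives the falling factorial (3)_k.
g_1(k) for k = 0…4: 1, 2, 4, 8, 16.
g_2(k) for k = 0…4: 1, 3, 6, 6, 0.
c_4 = Σ_k C(4,k)·g_1(k)·g_2(4−k) = 4·2·6 + 6·4·6 + 4·8·3 + 1·16·1 = 48 + 144 + 96 + 16 = 304.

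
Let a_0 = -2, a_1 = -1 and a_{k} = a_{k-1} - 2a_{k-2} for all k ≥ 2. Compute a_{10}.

-57

The ordinary generating function has denominator 1 - y + 2y^2.
Iterating the recurrence: a_0,…,a_{10} = -2, -1, 3, 5, -1, -11, -9, 13, 31, 5, -57.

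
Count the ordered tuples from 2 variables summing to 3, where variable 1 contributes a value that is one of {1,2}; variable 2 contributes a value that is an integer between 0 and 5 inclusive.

2

The generating function for the choices is (y + y²)·(1 + y + y² + y³ + y⁴ + y⁵); the count is [y³].
(y + y²) has coefficients 0,1,1 for degrees 0…2.
(1 + y + y² + y³ + y⁴ + y⁵) has coefficients 1,1,1,1 for degrees 0…3.
[y³] = 1·1 + 1·1 = 2.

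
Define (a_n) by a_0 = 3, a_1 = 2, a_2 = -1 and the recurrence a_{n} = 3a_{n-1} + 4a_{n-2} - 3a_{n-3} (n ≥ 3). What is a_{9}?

The ordinary generating function has denominator 1 - 3y - 4y^2 + 3y^3.
Iterating the recurrence: a_0,…,a_{9} = 3, 2, -1, -4, -22, -79, -313, -1189, -4582, -17563.

-17563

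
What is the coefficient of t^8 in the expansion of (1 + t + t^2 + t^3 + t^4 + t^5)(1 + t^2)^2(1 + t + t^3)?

(1 + t + t^2 + t^3 + t^4 + t^5) has coefficients 1,1,1,1,1,1 for degrees 0…5.
(1 + t^2)^2 has coefficients 1,0,2,0,1,0,0,0,0 for degrees 0…8.
Finally multiplying by (1 + t + t^3), the product of all factors after the first has coefficients 1,1,2,3,1,3,0,1,0 for degrees 0…8.
[t^8] = 1·0 + 1·1 + 1·0 + 1·3 + 1·1 + 1·3 = 8.

8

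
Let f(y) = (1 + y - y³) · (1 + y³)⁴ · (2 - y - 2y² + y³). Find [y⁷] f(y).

14

(1 + y - y³) has coefficients 1,1,0,-1 for degrees 0…3.
(1 + y³)⁴ has coefficients 1,0,0,4,0,0,6,0 for degrees 0…7.
Finally multiplying by (2 - y - 2y² + y³), the product of all factors after the first has coefficients 2,-1,-2,9,-4,-8,16,-6 for degrees 0…7.
[y⁷] = 1·(-6) + 1·16 − 1·(-4) = 14.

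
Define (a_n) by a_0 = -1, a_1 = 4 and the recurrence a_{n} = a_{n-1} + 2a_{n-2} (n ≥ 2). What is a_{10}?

The ordinary generating function has denominator 1 - y - 2y^2.
Iterating the recurrence: a_0,…,a_{10} = -1, 4, 2, 10, 14, 34, 62, 130, 254, 514, 1022.

1022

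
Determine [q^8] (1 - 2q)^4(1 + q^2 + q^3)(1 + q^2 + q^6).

9

(1 - 2q)^4 has coefficients 1,-8,24,-32,16 for degrees 0…4.
(1 + q^2 + q^3) has coefficients 1,0,1,1,0,0,0,0,0 for degrees 0…8.
Finally multiplying by (1 + q^2 + q^6), the product of all factors after the first has coefficients 1,0,2,1,1,1,1,0,1 for degrees 0…8.
[q^8] = 1·1 − 8·0 + 24·1 − 32·1 + 16·1 = 9.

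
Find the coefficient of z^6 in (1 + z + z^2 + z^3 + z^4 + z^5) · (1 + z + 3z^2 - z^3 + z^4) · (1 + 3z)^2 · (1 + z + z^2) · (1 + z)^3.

1357

(1 + z + z^2 + z^3 + z^4 + z^5) has coefficients 1,1,1,1,1,1 for degrees 0…5.
(1 + z + 3z^2 - z^3 + z^4) has coefficients 1,1,3,-1,1,0,0 for degrees 0…6.
Multiplying by (1 + 3z)^2 gives running coefficients 1,7,18,26,22,-3,9 for degrees 0…6.
Multiplying by (1 + z + z^2) gives running coefficients 1,8,26,51,66,45,28 for degrees 0…6.
Finally multiplying by (1 + z)^3, the product of all factors after the first has coefficients 1,11,53,154,305,422,412 for degrees 0…6.
[z^6] = 1·412 + 1·422 + 1·305 + 1·154 + 1·53 + 1·11 = 1357.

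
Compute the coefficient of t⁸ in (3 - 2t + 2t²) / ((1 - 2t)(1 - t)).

The denominator gives the recurrence a_n = 3a_(n−1) − 2a_(n−2) for n ≥ 3; the numerator fixes a_0 = 3, a_1 = 7, a_2 = 17.
Iterating: 3, 7, 17, 37, 77, 157, 317, 637, 1277, so a_8 = 1277.

1277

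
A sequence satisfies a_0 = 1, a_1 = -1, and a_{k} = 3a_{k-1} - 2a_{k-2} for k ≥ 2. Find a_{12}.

The ordinary generating function has denominator 1 - 3y + 2y^2.
Iterating the recurrence: a_0,…,a_{12} = 1, -1, -5, -13, -29, -61, -125, -253, -509, -1021, -2045, -4093, -8189.

-8189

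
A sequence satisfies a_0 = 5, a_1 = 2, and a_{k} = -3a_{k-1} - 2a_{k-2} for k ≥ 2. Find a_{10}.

The ordinary generating function has denominator 1 + 3z + 2z^2.
Iterating the recurrence: a_0,…,a_{10} = 5, 2, -16, 44, -100, 212, -436, 884, -1780, 3572, -7156.

-7156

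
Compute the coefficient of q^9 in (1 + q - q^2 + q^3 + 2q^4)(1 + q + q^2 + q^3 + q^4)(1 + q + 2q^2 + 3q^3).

14

(1 + q - q^2 + q^3 + 2q^4) has coefficients 1,1,-1,1,2 for degrees 0…4.
(1 + q + q^2 + q^3 + q^4) has coefficients 1,1,1,1,1,0,0,0,0,0 for degrees 0…9.
Finally multiplying by (1 + q + 2q^2 + 3q^3), the product of all factors after the first has coefficients 1,2,4,7,7,6,5,3,0,0 for degrees 0…9.
[q^9] = 1·0 + 1·0 − 1·3 + 1·5 + 2·6 = 14.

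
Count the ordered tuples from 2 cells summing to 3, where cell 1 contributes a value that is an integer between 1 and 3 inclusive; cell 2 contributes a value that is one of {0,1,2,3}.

The generating function for the choices is (x + x² + x³)·(1 + x + x² + x³); the count is [x³].
(x + x² + x³) has coefficients 0,1,1,1 for degrees 0…3.
(1 + x + x² + x³) has coefficients 1,1,1,1 for degrees 0…3.
[x³] = 1·1 + 1·1 + 1·1 = 3.

3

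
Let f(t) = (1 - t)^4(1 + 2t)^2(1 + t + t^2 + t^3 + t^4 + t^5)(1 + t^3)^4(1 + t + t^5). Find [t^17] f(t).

(1 - t)^4 has coefficients 1,-4,6,-4,1 for degrees 0…4.
(1 + 2t)^2 has coefficients 1,4,4,0,0,0,0,0,0,0,0,0,0,0,0,0,0,0 for degrees 0…17.
Multiplying by (1 + t + t^2 + t^3 + t^4 + t^5) gives running coefficients 1,5,9,9,9,9,8,4,0,0,0,0,0,0,0,0,0,0 for degrees 0…17.
Multiplying by (1 + t^3)^4 gives running coefficients 1,5,9,13,29,45,50,70,90,90,90,90,85,65,45,41,25,9 for degrees 0…17.
Finally multiplying by (1 + t + t^5), the product of all factors after the first has coefficients 1,6,14,22,42,75,100,129,173,209,225,230,245,240,200,176,156,119 for degrees 0…17.
[t^17] = 1·119 − 4·156 + 6·176 − 4·200 + 1·240 = -9.

-9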